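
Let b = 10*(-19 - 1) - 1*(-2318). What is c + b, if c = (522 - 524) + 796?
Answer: 2912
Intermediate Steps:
c = 794 (c = -2 + 796 = 794)
b = 2118 (b = 10*(-20) + 2318 = -200 + 2318 = 2118)
c + b = 794 + 2118 = 2912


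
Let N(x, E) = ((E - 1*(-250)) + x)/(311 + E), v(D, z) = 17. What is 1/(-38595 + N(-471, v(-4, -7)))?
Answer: -82/3164841 ≈ -2.5910e-5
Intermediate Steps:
N(x, E) = (250 + E + x)/(311 + E) (N(x, E) = ((E + 250) + x)/(311 + E) = ((250 + E) + x)/(311 + E) = (250 + E + x)/(311 + E))
1/(-38595 + N(-471, v(-4, -7))) = 1/(-38595 + (250 + 17 - 471)/(311 + 17)) = 1/(-38595 - 204/328) = 1/(-38595 + (1/328)*(-204)) = 1/(-38595 - 51/82) = 1/(-3164841/82) = -82/3164841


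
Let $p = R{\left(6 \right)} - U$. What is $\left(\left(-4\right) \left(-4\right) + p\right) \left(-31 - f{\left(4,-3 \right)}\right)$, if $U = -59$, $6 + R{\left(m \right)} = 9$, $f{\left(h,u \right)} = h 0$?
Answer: $-2418$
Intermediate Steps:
$f{\left(h,u \right)} = 0$
$R{\left(m \right)} = 3$ ($R{\left(m \right)} = -6 + 9 = 3$)
$p = 62$ ($p = 3 - -59 = 3 + 59 = 62$)
$\left(\left(-4\right) \left(-4\right) + p\right) \left(-31 - f{\left(4,-3 \right)}\right) = \left(\left(-4\right) \left(-4\right) + 62\right) \left(-31 - 0\right) = \left(16 + 62\right) \left(-31 + 0\right) = 78 \left(-31\right) = -2418$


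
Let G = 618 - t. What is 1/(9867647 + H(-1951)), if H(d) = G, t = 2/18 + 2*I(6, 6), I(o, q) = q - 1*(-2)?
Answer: 9/88814240 ≈ 1.0134e-7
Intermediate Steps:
I(o, q) = 2 + q (I(o, q) = q + 2 = 2 + q)
t = 145/9 (t = 2/18 + 2*(2 + 6) = 2*(1/18) + 2*8 = ⅑ + 16 = 145/9 ≈ 16.111)
G = 5417/9 (G = 618 - 1*145/9 = 618 - 145/9 = 5417/9 ≈ 601.89)
H(d) = 5417/9
1/(9867647 + H(-1951)) = 1/(9867647 + 5417/9) = 1/(88814240/9) = 9/88814240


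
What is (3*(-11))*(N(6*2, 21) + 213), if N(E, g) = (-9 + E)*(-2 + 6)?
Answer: -7425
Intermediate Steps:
N(E, g) = -36 + 4*E (N(E, g) = (-9 + E)*4 = -36 + 4*E)
(3*(-11))*(N(6*2, 21) + 213) = (3*(-11))*((-36 + 4*(6*2)) + 213) = -33*((-36 + 4*12) + 213) = -33*((-36 + 48) + 213) = -33*(12 + 213) = -33*225 = -7425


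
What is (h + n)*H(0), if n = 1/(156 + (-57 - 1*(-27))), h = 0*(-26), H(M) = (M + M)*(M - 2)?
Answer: 0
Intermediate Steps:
H(M) = 2*M*(-2 + M) (H(M) = (2*M)*(-2 + M) = 2*M*(-2 + M))
h = 0
n = 1/126 (n = 1/(156 + (-57 + 27)) = 1/(156 - 30) = 1/126 ≈ 0.0079365)
(h + n)*H(0) = (0 + 1/126)*(2*0*(-2 + 0)) = (2*0*(-2))/126 = (1/126)*0 = 0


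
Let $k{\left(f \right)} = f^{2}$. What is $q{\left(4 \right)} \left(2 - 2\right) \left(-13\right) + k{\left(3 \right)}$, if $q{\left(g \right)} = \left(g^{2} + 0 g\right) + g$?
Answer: $9$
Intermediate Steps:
$q{\left(g \right)} = g + g^{2}$ ($q{\left(g \right)} = \left(g^{2} + 0\right) + g = g^{2} + g = g + g^{2}$)
$q{\left(4 \right)} \left(2 - 2\right) \left(-13\right) + k{\left(3 \right)} = 4 \left(1 + 4\right) \left(2 - 2\right) \left(-13\right) + 3^{2} = 4 \cdot 5 \cdot 0 \left(-13\right) + 9 = 20 \cdot 0 \left(-13\right) + 9 = 0 \left(-13\right) + 9 = 0 + 9 = 9$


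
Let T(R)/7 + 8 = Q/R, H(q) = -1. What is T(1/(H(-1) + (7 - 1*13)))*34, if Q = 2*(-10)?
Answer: 31416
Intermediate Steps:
Q = -20
T(R) = -56 - 140/R (T(R) = -56 + 7*(-20/R) = -56 - 140/R)
T(1/(H(-1) + (7 - 1*13)))*34 = (-56 - (840 - 1820))*34 = (-56 - 140/(1/(-1 + (7 - 13))))*34 = (-56 - 140/(1/(-1 - 6)))*34 = (-56 - 140/(1/(-7)))*34 = (-56 - 140/(-⅐))*34 = (-56 - 140*(-7))*34 = (-56 + 980)*34 = 924*34 = 31416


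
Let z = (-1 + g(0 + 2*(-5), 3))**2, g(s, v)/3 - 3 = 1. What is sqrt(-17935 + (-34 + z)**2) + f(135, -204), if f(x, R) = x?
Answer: 135 + I*sqrt(10366) ≈ 135.0 + 101.81*I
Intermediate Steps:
g(s, v) = 12 (g(s, v) = 9 + 3*1 = 9 + 3 = 12)
z = 121 (z = (-1 + 12)**2 = 11**2 = 121)
sqrt(-17935 + (-34 + z)**2) + f(135, -204) = sqrt(-17935 + (-34 + 121)**2) + 135 = sqrt(-17935 + 87**2) + 135 = sqrt(-17935 + 7569) + 135 = sqrt(-10366) + 135 = I*sqrt(10366) + 135 = 135 + I*sqrt(10366)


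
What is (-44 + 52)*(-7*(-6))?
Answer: 336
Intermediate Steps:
(-44 + 52)*(-7*(-6)) = 8*42 = 336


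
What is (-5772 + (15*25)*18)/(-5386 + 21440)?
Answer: 489/8027 ≈ 0.060919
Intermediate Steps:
(-5772 + (15*25)*18)/(-5386 + 21440) = (-5772 + 375*18)/16054 = (-5772 + 6750)*(1/16054) = 978*(1/16054) = 489/8027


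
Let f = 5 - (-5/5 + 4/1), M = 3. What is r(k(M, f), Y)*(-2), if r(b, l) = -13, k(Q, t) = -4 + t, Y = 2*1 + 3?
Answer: 26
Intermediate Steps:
Y = 5 (Y = 2 + 3 = 5)
f = 2 (f = 5 - (-5*⅕ + 4*1) = 5 - (-1 + 4) = 5 - 1*3 = 5 - 3 = 2)
r(k(M, f), Y)*(-2) = -13*(-2) = 26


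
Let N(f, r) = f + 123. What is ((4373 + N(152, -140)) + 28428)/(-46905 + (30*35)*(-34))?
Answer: -33076/82605 ≈ -0.40041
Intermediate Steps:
N(f, r) = 123 + f
((4373 + N(152, -140)) + 28428)/(-46905 + (30*35)*(-34)) = ((4373 + (123 + 152)) + 28428)/(-46905 + (30*35)*(-34)) = ((4373 + 275) + 28428)/(-46905 + 1050*(-34)) = (4648 + 28428)/(-46905 - 35700) = 33076/(-82605) = 33076*(-1/82605) = -33076/82605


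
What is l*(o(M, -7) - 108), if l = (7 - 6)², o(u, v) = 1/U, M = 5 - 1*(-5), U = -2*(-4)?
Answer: -863/8 ≈ -107.88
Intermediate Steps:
U = 8
M = 10 (M = 5 + 5 = 10)
o(u, v) = ⅛ (o(u, v) = 1/8 = ⅛)
l = 1 (l = 1² = 1)
l*(o(M, -7) - 108) = 1*(⅛ - 108) = 1*(-863/8) = -863/8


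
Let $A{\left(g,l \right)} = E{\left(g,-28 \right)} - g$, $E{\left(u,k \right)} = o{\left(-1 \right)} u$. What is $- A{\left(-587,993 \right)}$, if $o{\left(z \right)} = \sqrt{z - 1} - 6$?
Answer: $-4109 + 587 i \sqrt{2} \approx -4109.0 + 830.14 i$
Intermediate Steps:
$o{\left(z \right)} = -6 + \sqrt{-1 + z}$ ($o{\left(z \right)} = \sqrt{-1 + z} - 6 = -6 + \sqrt{-1 + z}$)
$E{\left(u,k \right)} = u \left(-6 + i \sqrt{2}\right)$ ($E{\left(u,k \right)} = \left(-6 + \sqrt{-1 - 1}\right) u = \left(-6 + \sqrt{-2}\right) u = \left(-6 + i \sqrt{2}\right) u = u \left(-6 + i \sqrt{2}\right)$)
$A{\left(g,l \right)} = - g + g \left(-6 + i \sqrt{2}\right)$ ($A{\left(g,l \right)} = g \left(-6 + i \sqrt{2}\right) - g = - g + g \left(-6 + i \sqrt{2}\right)$)
$- A{\left(-587,993 \right)} = - \left(-587\right) \left(-7 + i \sqrt{2}\right) = - (4109 - 587 i \sqrt{2}) = -4109 + 587 i \sqrt{2}$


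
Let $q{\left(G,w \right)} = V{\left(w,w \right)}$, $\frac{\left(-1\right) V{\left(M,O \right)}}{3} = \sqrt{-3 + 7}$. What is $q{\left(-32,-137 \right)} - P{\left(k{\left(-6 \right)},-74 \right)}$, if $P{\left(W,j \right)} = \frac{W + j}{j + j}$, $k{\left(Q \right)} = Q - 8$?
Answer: $- \frac{244}{37} \approx -6.5946$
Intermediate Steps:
$V{\left(M,O \right)} = -6$ ($V{\left(M,O \right)} = - 3 \sqrt{-3 + 7} = - 3 \sqrt{4} = \left(-3\right) 2 = -6$)
$k{\left(Q \right)} = -8 + Q$ ($k{\left(Q \right)} = Q - 8 = -8 + Q$)
$q{\left(G,w \right)} = -6$
$P{\left(W,j \right)} = \frac{W + j}{2 j}$
$q{\left(-32,-137 \right)} - P{\left(k{\left(-6 \right)},-74 \right)} = -6 - \frac{\left(-8 - 6\right) - 74}{2 \left(-74\right)} = -6 - \frac{1}{2} \left(- \frac{1}{74}\right) \left(-14 - 74\right) = -6 - \frac{1}{2} \left(- \frac{1}{74}\right) \left(-88\right) = -6 - \frac{22}{37} = - \frac{244}{37}$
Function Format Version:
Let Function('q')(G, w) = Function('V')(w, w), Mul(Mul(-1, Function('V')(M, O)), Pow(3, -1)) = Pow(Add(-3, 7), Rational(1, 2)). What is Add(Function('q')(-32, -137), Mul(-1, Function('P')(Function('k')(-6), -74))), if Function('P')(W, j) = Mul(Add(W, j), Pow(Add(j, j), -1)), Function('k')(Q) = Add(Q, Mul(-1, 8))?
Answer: Rational(-244, 37) ≈ -6.5946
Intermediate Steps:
Function('V')(M, O) = -6 (Function('V')(M, O) = Mul(-3, Pow(Add(-3, 7), Rational(1, 2))) = Mul(-3, Pow(4, Rational(1, 2))) = Mul(-3, 2) = -6)
Function('k')(Q) = Add(-8, Q) (Function('k')(Q) = Add(Q, -8) = Add(-8, Q))
Function('q')(G, w) = -6
Function('P')(W, j) = Mul(Rational(1, 2), Pow(j, -1), Add(W, j)) (Function('P')(W, j) = Mul(Add(W, j), Pow(Mul(2, j), -1)) = Mul(Add(W, j), Mul(Rational(1, 2), Pow(j, -1))) = Mul(Rational(1, 2), Pow(j, -1), Add(W, j)))
Add(Function('q')(-32, -137), Mul(-1, Function('P')(Function('k')(-6), -74))) = Add(-6, Mul(-1, Mul(Rational(1, 2), Pow(-74, -1), Add(Add(-8, -6), -74)))) = Add(-6, Mul(-1, Mul(Rational(1, 2), Rational(-1, 74), Add(-14, -74)))) = Add(-6, Mul(-1, Mul(Rational(1, 2), Rational(-1, 74), -88))) = Add(-6, Mul(-1, Rational(22, 37))) = Add(-6, Rational(-22, 37)) = Rational(-244, 37)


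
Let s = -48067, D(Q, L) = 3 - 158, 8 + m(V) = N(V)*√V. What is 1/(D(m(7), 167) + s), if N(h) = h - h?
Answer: -1/48222 ≈ -2.0737e-5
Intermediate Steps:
N(h) = 0
m(V) = -8 (m(V) = -8 + 0*√V = -8 + 0 = -8)
D(Q, L) = -155
1/(D(m(7), 167) + s) = 1/(-155 - 48067) = 1/(-48222) = -1/48222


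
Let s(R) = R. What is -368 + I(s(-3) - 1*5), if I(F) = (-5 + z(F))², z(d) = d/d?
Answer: -352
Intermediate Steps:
z(d) = 1
I(F) = 16 (I(F) = (-5 + 1)² = (-4)² = 16)
-368 + I(s(-3) - 1*5) = -368 + 16 = -352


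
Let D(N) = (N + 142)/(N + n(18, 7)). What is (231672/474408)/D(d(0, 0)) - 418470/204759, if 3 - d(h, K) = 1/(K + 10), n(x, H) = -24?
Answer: -196873454989/93091836519 ≈ -2.1148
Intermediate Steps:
d(h, K) = 3 - 1/(10 + K) (d(h, K) = 3 - 1/(K + 10) = 3 - 1/(10 + K))
D(N) = (142 + N)/(-24 + N) (D(N) = (N + 142)/(N - 24) = (142 + N)/(-24 + N))
(231672/474408)/D(d(0, 0)) - 418470/204759 = (231672/474408)/(((142 + (29 + 3*0)/(10 + 0))/(-24 + (29 + 3*0)/(10 + 0)))) - 418470/204759 = (231672*(1/474408))/(((142 + (29 + 0)/10)/(-24 + (29 + 0)/10))) - 418470*1/204759 = 9653/(19767*(((142 + (⅒)*29)/(-24 + (⅒)*29)))) - 139490/68253 = 9653/(19767*(((142 + 29/10)/(-24 + 29/10)))) - 139490/68253 = 9653/(19767*(((1449/10)/(-211/10)))) - 139490/68253 = 9653/(19767*((-10/211*1449/10))) - 139490/68253 = 9653/(19767*(-1449/211)) - 139490/68253 = (9653/19767)*(-211/1449) - 139490/68253 = -290969/4091769 - 139490/68253 = -196873454989/93091836519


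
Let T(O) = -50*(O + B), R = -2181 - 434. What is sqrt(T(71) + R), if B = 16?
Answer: I*sqrt(6965) ≈ 83.457*I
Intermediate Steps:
R = -2615
T(O) = -800 - 50*O (T(O) = -50*(O + 16) = -50*(16 + O) = -800 - 50*O)
sqrt(T(71) + R) = sqrt((-800 - 50*71) - 2615) = sqrt((-800 - 3550) - 2615) = sqrt(-4350 - 2615) = sqrt(-6965) = I*sqrt(6965)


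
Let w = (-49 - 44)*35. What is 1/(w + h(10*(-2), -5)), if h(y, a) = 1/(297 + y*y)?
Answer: -697/2268734 ≈ -0.00030722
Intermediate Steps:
w = -3255 (w = -93*35 = -3255)
h(y, a) = 1/(297 + y²)
1/(w + h(10*(-2), -5)) = 1/(-3255 + 1/(297 + (10*(-2))²)) = 1/(-3255 + 1/(297 + (-20)²)) = 1/(-3255 + 1/(297 + 400)) = 1/(-3255 + 1/697) = 1/(-2268734/697) = -697/2268734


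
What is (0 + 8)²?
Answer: 64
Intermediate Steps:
(0 + 8)² = 8² = 64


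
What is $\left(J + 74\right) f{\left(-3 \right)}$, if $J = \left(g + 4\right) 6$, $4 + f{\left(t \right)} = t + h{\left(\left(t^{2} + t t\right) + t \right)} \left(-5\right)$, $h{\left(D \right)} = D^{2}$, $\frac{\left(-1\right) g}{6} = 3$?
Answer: $11320$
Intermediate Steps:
$g = -18$ ($g = \left(-6\right) 3 = -18$)
$f{\left(t \right)} = -4 + t - 5 \left(t + 2 t^{2}\right)^{2}$ ($f{\left(t \right)} = -4 + \left(t + \left(\left(t^{2} + t t\right) + t\right)^{2} \left(-5\right)\right) = -4 + \left(t + \left(\left(t^{2} + t^{2}\right) + t\right)^{2} \left(-5\right)\right) = -4 + \left(t + \left(2 t^{2} + t\right)^{2} \left(-5\right)\right) = -4 + \left(t + \left(t + 2 t^{2}\right)^{2} \left(-5\right)\right) = -4 + \left(t - 5 \left(t + 2 t^{2}\right)^{2}\right) = -4 + t - 5 \left(t + 2 t^{2}\right)^{2}$)
$J = -84$ ($J = \left(-18 + 4\right) 6 = \left(-14\right) 6 = -84$)
$\left(J + 74\right) f{\left(-3 \right)} = \left(-84 + 74\right) \left(-4 - 3 - 5 \left(-3\right)^{2} \left(1 + 2 \left(-3\right)\right)^{2}\right) = - 10 \left(-4 - 3 - 45 \left(1 - 6\right)^{2}\right) = - 10 \left(-4 - 3 - 45 \left(-5\right)^{2}\right) = - 10 \left(-4 - 3 - 45 \cdot 25\right) = - 10 \left(-4 - 3 - 1125\right) = \left(-10\right) \left(-1132\right) = 11320$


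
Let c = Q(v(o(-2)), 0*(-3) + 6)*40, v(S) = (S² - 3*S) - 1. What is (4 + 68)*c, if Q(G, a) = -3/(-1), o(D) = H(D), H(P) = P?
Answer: 8640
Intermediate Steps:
o(D) = D
v(S) = -1 + S² - 3*S
Q(G, a) = 3 (Q(G, a) = -3*(-1) = 3)
c = 120 (c = 3*40 = 120)
(4 + 68)*c = (4 + 68)*120 = 72*120 = 8640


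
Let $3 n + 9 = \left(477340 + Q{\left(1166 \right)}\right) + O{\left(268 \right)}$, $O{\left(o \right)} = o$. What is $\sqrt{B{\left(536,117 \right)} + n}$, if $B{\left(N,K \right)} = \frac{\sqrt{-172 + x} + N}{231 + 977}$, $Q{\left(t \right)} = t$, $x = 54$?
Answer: $\frac{\sqrt{523984853568 + 2718 i \sqrt{118}}}{1812} \approx 399.49 + 1.1255 \cdot 10^{-5} i$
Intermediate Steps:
$n = \frac{478765}{3}$ ($n = -3 + \frac{\left(477340 + 1166\right) + 268}{3} = -3 + \frac{478506 + 268}{3} = -3 + \frac{1}{3} \cdot 478774 = -3 + \frac{478774}{3} = \frac{478765}{3} \approx 1.5959 \cdot 10^{5}$)
$B{\left(N,K \right)} = \frac{N}{1208} + \frac{i \sqrt{118}}{1208}$ ($B{\left(N,K \right)} = \frac{\sqrt{-172 + 54} + N}{231 + 977} = \frac{\sqrt{-118} + N}{1208} = \left(i \sqrt{118} + N\right) \frac{1}{1208} = \left(N + i \sqrt{118}\right) \frac{1}{1208} = \frac{N}{1208} + \frac{i \sqrt{118}}{1208}$)
$\sqrt{B{\left(536,117 \right)} + n} = \sqrt{\left(\frac{1}{1208} \cdot 536 + \frac{i \sqrt{118}}{1208}\right) + \frac{478765}{3}} = \sqrt{\left(\frac{67}{151} + \frac{i \sqrt{118}}{1208}\right) + \frac{478765}{3}} = \sqrt{\frac{72293716}{453} + \frac{i \sqrt{118}}{1208}}$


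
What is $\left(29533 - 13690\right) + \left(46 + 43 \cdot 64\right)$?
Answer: $18641$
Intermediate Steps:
$\left(29533 - 13690\right) + \left(46 + 43 \cdot 64\right) = 15843 + \left(46 + 2752\right) = 15843 + 2798 = 18641$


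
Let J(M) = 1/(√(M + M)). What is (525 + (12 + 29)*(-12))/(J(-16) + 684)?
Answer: 722304/14971393 + 132*I*√2/14971393 ≈ 0.048246 + 1.2469e-5*I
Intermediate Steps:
J(M) = √2/(2*√M) (J(M) = 1/(√(2*M)) = 1/(√2*√M) = √2/(2*√M))
(525 + (12 + 29)*(-12))/(J(-16) + 684) = (525 + (12 + 29)*(-12))/(√2/(2*√(-16)) + 684) = (525 + 41*(-12))/(√2*(-I/4)/2 + 684) = (525 - 492)/(-I*√2/8 + 684) = 33/(684 - I*√2/8)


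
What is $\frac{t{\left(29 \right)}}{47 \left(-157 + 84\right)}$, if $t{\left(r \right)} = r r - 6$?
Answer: $- \frac{835}{3431} \approx -0.24337$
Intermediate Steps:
$t{\left(r \right)} = -6 + r^{2}$ ($t{\left(r \right)} = r^{2} - 6 = -6 + r^{2}$)
$\frac{t{\left(29 \right)}}{47 \left(-157 + 84\right)} = \frac{-6 + 29^{2}}{47 \left(-157 + 84\right)} = \frac{-6 + 841}{47 \left(-73\right)} = \frac{835}{-3431} = 835 \left(- \frac{1}{3431}\right) = - \frac{835}{3431}$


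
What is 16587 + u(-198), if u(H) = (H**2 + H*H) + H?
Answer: 94797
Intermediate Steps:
u(H) = H + 2*H**2 (u(H) = (H**2 + H**2) + H = 2*H**2 + H = H + 2*H**2)
16587 + u(-198) = 16587 - 198*(1 + 2*(-198)) = 16587 - 198*(1 - 396) = 16587 - 198*(-395) = 16587 + 78210 = 94797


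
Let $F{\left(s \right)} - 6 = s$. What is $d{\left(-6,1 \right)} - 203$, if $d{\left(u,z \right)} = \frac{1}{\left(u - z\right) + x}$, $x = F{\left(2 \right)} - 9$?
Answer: $- \frac{1625}{8} \approx -203.13$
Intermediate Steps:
$F{\left(s \right)} = 6 + s$
$x = -1$ ($x = \left(6 + 2\right) - 9 = 8 - 9 = -1$)
$d{\left(u,z \right)} = \frac{1}{-1 + u - z}$ ($d{\left(u,z \right)} = \frac{1}{\left(u - z\right) - 1} = \frac{1}{-1 + u - z}$)
$d{\left(-6,1 \right)} - 203 = \frac{1}{-1 - 6 - 1} - 203 = \frac{1}{-8} - 203 = - \frac{1}{8} - 203 = - \frac{1625}{8}$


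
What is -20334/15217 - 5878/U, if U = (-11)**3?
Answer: 62380972/20253827 ≈ 3.0800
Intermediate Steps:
U = -1331
-20334/15217 - 5878/U = -20334/15217 - 5878/(-1331) = -20334*1/15217 - 5878*(-1/1331) = -20334/15217 + 5878/1331 = 62380972/20253827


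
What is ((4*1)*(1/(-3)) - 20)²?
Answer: 4096/9 ≈ 455.11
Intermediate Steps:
((4*1)*(1/(-3)) - 20)² = (4*(1*(-⅓)) - 20)² = (4*(-⅓) - 20)² = (-4/3 - 20)² = (-64/3)² = 4096/9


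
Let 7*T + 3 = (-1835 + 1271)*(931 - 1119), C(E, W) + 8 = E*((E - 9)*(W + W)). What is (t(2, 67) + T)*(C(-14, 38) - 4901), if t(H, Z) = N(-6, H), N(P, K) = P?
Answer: 296203383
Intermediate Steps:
C(E, W) = -8 + 2*E*W*(-9 + E) (C(E, W) = -8 + E*((E - 9)*(W + W)) = -8 + E*((-9 + E)*(2*W)) = -8 + E*(2*W*(-9 + E)) = -8 + 2*E*W*(-9 + E))
t(H, Z) = -6
T = 15147 (T = -3/7 + ((-1835 + 1271)*(931 - 1119))/7 = -3/7 + (-564*(-188))/7 = -3/7 + (⅐)*106032 = -3/7 + 106032/7 = 15147)
(t(2, 67) + T)*(C(-14, 38) - 4901) = (-6 + 15147)*((-8 - 18*(-14)*38 + 2*38*(-14)²) - 4901) = 15141*((-8 + 9576 + 2*38*196) - 4901) = 15141*((-8 + 9576 + 14896) - 4901) = 15141*(24464 - 4901) = 15141*19563 = 296203383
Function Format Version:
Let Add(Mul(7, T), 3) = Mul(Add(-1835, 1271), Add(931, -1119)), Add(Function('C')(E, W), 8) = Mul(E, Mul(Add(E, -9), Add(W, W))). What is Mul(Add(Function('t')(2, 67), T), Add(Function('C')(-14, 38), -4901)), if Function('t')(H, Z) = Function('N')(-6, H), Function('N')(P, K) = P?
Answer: 296203383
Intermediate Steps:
Function('C')(E, W) = Add(-8, Mul(2, E, W, Add(-9, E))) (Function('C')(E, W) = Add(-8, Mul(E, Mul(Add(E, -9), Add(W, W)))) = Add(-8, Mul(E, Mul(Add(-9, E), Mul(2, W)))) = Add(-8, Mul(E, Mul(2, W, Add(-9, E)))) = Add(-8, Mul(2, E, W, Add(-9, E))))
Function('t')(H, Z) = -6
T = 15147 (T = Add(Rational(-3, 7), Mul(Rational(1, 7), Mul(Add(-1835, 1271), Add(931, -1119)))) = Add(Rational(-3, 7), Mul(Rational(1, 7), Mul(-564, -188))) = Add(Rational(-3, 7), Mul(Rational(1, 7), 106032)) = Add(Rational(-3, 7), Rational(106032, 7)) = 15147)
Mul(Add(Function('t')(2, 67), T), Add(Function('C')(-14, 38), -4901)) = Mul(Add(-6, 15147), Add(Add(-8, Mul(-18, -14, 38), Mul(2, 38, Pow(-14, 2))), -4901)) = Mul(15141, Add(Add(-8, 9576, Mul(2, 38, 196)), -4901)) = Mul(15141, Add(Add(-8, 9576, 14896), -4901)) = Mul(15141, Add(24464, -4901)) = Mul(15141, 19563) = 296203383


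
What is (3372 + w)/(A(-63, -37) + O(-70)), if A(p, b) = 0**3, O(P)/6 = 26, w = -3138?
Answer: 3/2 ≈ 1.5000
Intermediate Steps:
O(P) = 156 (O(P) = 6*26 = 156)
A(p, b) = 0
(3372 + w)/(A(-63, -37) + O(-70)) = (3372 - 3138)/(0 + 156) = 234/156 = 234*(1/156) = 3/2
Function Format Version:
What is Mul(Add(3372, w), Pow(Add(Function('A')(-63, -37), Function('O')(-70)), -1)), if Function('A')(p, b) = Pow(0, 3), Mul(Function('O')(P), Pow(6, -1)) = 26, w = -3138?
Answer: Rational(3, 2) ≈ 1.5000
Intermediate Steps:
Function('O')(P) = 156 (Function('O')(P) = Mul(6, 26) = 156)
Function('A')(p, b) = 0
Mul(Add(3372, w), Pow(Add(Function('A')(-63, -37), Function('O')(-70)), -1)) = Mul(Add(3372, -3138), Pow(Add(0, 156), -1)) = Mul(234, Pow(156, -1)) = Mul(234, Rational(1, 156)) = Rational(3, 2)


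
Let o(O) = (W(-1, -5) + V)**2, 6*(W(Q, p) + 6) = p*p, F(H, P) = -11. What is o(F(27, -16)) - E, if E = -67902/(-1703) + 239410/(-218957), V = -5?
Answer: 106261111627/13423815756 ≈ 7.9159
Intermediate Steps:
W(Q, p) = -6 + p**2/6 (W(Q, p) = -6 + (p*p)/6 = -6 + p**2/6)
E = 14459902984/372883771 (E = -67902*(-1/1703) + 239410*(-1/218957) = 67902/1703 - 239410/218957 = 14459902984/372883771 ≈ 38.779)
o(O) = 1681/36 (o(O) = ((-6 + (1/6)*(-5)**2) - 5)**2 = ((-6 + (1/6)*25) - 5)**2 = ((-6 + 25/6) - 5)**2 = (-11/6 - 5)**2 = (-41/6)**2 = 1681/36)
o(F(27, -16)) - E = 1681/36 - 1*14459902984/372883771 = 1681/36 - 14459902984/372883771 = 106261111627/13423815756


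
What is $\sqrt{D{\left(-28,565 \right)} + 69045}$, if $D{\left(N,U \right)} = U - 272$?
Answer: $\sqrt{69338} \approx 263.32$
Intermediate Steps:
$D{\left(N,U \right)} = -272 + U$ ($D{\left(N,U \right)} = U - 272 = -272 + U$)
$\sqrt{D{\left(-28,565 \right)} + 69045} = \sqrt{\left(-272 + 565\right) + 69045} = \sqrt{293 + 69045} = \sqrt{69338}$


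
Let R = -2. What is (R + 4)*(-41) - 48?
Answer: -130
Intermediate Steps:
(R + 4)*(-41) - 48 = (-2 + 4)*(-41) - 48 = 2*(-41) - 48 = -82 - 48 = -130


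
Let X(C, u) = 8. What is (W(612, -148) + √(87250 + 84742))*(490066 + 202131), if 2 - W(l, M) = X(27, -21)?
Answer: -4153182 + 1384394*√42998 ≈ 2.8291e+8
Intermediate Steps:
W(l, M) = -6 (W(l, M) = 2 - 1*8 = 2 - 8 = -6)
(W(612, -148) + √(87250 + 84742))*(490066 + 202131) = (-6 + √(87250 + 84742))*(490066 + 202131) = (-6 + √171992)*692197 = (-6 + 2*√42998)*692197 = -4153182 + 1384394*√42998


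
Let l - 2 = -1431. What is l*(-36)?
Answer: 51444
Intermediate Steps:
l = -1429 (l = 2 - 1431 = -1429)
l*(-36) = -1429*(-36) = 51444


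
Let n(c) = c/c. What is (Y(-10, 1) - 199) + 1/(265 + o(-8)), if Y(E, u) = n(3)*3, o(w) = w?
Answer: -50371/257 ≈ -196.00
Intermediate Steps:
n(c) = 1
Y(E, u) = 3 (Y(E, u) = 1*3 = 3)
(Y(-10, 1) - 199) + 1/(265 + o(-8)) = (3 - 199) + 1/(265 - 8) = -196 + 1/257 = -50371/257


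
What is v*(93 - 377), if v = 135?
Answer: -38340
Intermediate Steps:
v*(93 - 377) = 135*(93 - 377) = 135*(-284) = -38340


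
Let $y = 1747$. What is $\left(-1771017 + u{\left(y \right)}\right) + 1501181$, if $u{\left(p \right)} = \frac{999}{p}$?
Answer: $- \frac{471402493}{1747} \approx -2.6984 \cdot 10^{5}$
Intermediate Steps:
$\left(-1771017 + u{\left(y \right)}\right) + 1501181 = \left(-1771017 + \frac{999}{1747}\right) + 1501181 = - \frac{3093965700}{1747} + 1501181 = - \frac{471402493}{1747}$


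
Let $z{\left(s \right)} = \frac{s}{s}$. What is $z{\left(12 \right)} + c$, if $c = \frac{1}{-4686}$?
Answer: $\frac{4685}{4686} \approx 0.99979$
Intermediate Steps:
$c = - \frac{1}{4686} \approx -0.0002134$
$z{\left(s \right)} = 1$
$z{\left(12 \right)} + c = 1 - \frac{1}{4686} = \frac{4685}{4686}$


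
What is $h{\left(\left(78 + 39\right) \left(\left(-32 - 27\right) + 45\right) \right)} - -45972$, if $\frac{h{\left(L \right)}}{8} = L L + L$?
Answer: $21497220$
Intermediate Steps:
$h{\left(L \right)} = 8 L + 8 L^{2}$ ($h{\left(L \right)} = 8 \left(L L + L\right) = 8 \left(L^{2} + L\right) = 8 \left(L + L^{2}\right) = 8 L + 8 L^{2}$)
$h{\left(\left(78 + 39\right) \left(\left(-32 - 27\right) + 45\right) \right)} - -45972 = 8 \left(78 + 39\right) \left(\left(-32 - 27\right) + 45\right) \left(1 + \left(78 + 39\right) \left(\left(-32 - 27\right) + 45\right)\right) - -45972 = 8 \cdot 117 \left(\left(-32 - 27\right) + 45\right) \left(1 + 117 \left(\left(-32 - 27\right) + 45\right)\right) + 45972 = 8 \cdot 117 \left(-59 + 45\right) \left(1 + 117 \left(-59 + 45\right)\right) + 45972 = 8 \cdot 117 \left(-14\right) \left(1 + 117 \left(-14\right)\right) + 45972 = 8 \left(-1638\right) \left(1 - 1638\right) + 45972 = 8 \left(-1638\right) \left(-1637\right) + 45972 = 21451248 + 45972 = 21497220$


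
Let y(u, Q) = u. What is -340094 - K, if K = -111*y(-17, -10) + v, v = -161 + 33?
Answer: -341853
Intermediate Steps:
v = -128
K = 1759 (K = -111*(-17) - 128 = 1887 - 128 = 1759)
-340094 - K = -340094 - 1*1759 = -340094 - 1759 = -341853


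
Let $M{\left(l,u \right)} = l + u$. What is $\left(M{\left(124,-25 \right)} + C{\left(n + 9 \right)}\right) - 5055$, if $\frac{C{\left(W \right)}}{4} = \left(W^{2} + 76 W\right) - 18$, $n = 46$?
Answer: $23792$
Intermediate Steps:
$C{\left(W \right)} = -72 + 4 W^{2} + 304 W$ ($C{\left(W \right)} = 4 \left(\left(W^{2} + 76 W\right) - 18\right) = 4 \left(-18 + W^{2} + 76 W\right) = -72 + 4 W^{2} + 304 W$)
$\left(M{\left(124,-25 \right)} + C{\left(n + 9 \right)}\right) - 5055 = \left(\left(124 - 25\right) + \left(-72 + 4 \left(46 + 9\right)^{2} + 304 \left(46 + 9\right)\right)\right) - 5055 = \left(99 + \left(-72 + 4 \cdot 55^{2} + 304 \cdot 55\right)\right) - 5055 = \left(99 + \left(-72 + 4 \cdot 3025 + 16720\right)\right) - 5055 = \left(99 + \left(-72 + 12100 + 16720\right)\right) - 5055 = \left(99 + 28748\right) - 5055 = 28847 - 5055 = 23792$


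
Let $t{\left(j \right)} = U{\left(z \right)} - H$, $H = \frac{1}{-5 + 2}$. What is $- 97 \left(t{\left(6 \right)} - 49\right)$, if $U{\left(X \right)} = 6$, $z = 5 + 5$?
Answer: $\frac{12416}{3} \approx 4138.7$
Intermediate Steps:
$z = 10$
$H = - \frac{1}{3}$ ($H = \frac{1}{-3} = - \frac{1}{3} \approx -0.33333$)
$t{\left(j \right)} = \frac{19}{3}$ ($t{\left(j \right)} = 6 - - \frac{1}{3} = 6 + \frac{1}{3} = \frac{19}{3}$)
$- 97 \left(t{\left(6 \right)} - 49\right) = - 97 \left(\frac{19}{3} - 49\right) = \left(-97\right) \left(- \frac{128}{3}\right) = \frac{12416}{3}$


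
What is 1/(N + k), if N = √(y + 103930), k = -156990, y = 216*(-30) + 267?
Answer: -156990/24645762383 - √97717/24645762383 ≈ -6.3825e-6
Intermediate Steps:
y = -6213 (y = -6480 + 267 = -6213)
N = √97717 (N = √(-6213 + 103930) = √97717 ≈ 312.60)
1/(N + k) = 1/(√97717 - 156990) = 1/(-156990 + √97717)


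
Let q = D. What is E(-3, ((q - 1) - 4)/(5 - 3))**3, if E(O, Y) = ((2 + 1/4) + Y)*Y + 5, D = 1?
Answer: 729/8 ≈ 91.125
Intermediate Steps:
q = 1
E(O, Y) = 5 + Y*(9/4 + Y) (E(O, Y) = ((2 + 1/4) + Y)*Y + 5 = (9/4 + Y)*Y + 5 = Y*(9/4 + Y) + 5 = 5 + Y*(9/4 + Y))
E(-3, ((q - 1) - 4)/(5 - 3))**3 = (5 + (((1 - 1) - 4)/(5 - 3))**2 + 9*(((1 - 1) - 4)/(5 - 3))/4)**3 = (5 + ((0 - 4)/2)**2 + 9*((0 - 4)/2)/4)**3 = (5 + (-4*1/2)**2 + 9*(-4*1/2)/4)**3 = (5 + (-2)**2 + (9/4)*(-2))**3 = (5 + 4 - 9/2)**3 = (9/2)**3 = 729/8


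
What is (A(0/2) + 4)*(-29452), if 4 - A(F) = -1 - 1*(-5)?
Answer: -117808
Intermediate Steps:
A(F) = 0 (A(F) = 4 - (-1 - 1*(-5)) = 4 - (-1 + 5) = 4 - 1*4 = 4 - 4 = 0)
(A(0/2) + 4)*(-29452) = (0 + 4)*(-29452) = 4*(-29452) = -117808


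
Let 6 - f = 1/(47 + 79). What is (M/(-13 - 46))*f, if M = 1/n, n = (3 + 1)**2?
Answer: -755/118944 ≈ -0.0063475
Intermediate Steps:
f = 755/126 (f = 6 - 1/(47 + 79) = 6 - 1/126 = 755/126 ≈ 5.9921)
n = 16 (n = 4**2 = 16)
M = 1/16 ≈ 0.062500
(M/(-13 - 46))*f = (1/(16*(-13 - 46)))*(755/126) = ((1/16)/(-59))*(755/126) = ((1/16)*(-1/59))*(755/126) = -1/944*755/126 = -755/118944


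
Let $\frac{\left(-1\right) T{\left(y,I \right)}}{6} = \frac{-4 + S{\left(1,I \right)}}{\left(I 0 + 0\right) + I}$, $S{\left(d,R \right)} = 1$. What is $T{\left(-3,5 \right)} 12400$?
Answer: $44640$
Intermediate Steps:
$T{\left(y,I \right)} = \frac{18}{I}$ ($T{\left(y,I \right)} = - 6 \frac{-4 + 1}{\left(I 0 + 0\right) + I} = - 6 \left(- \frac{3}{\left(0 + 0\right) + I}\right) = - 6 \left(- \frac{3}{0 + I}\right) = - 6 \left(- \frac{3}{I}\right) = \frac{18}{I}$)
$T{\left(-3,5 \right)} 12400 = \frac{18}{5} \cdot 12400 = 44640$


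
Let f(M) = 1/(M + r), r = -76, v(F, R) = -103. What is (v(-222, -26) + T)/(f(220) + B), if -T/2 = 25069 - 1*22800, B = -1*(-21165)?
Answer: -668304/3047761 ≈ -0.21928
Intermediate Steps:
B = 21165
T = -4538 (T = -2*(25069 - 1*22800) = -2*(25069 - 22800) = -2*2269 = -4538)
f(M) = 1/(-76 + M) (f(M) = 1/(M - 76) = 1/(-76 + M))
(v(-222, -26) + T)/(f(220) + B) = (-103 - 4538)/(1/(-76 + 220) + 21165) = -4641/(1/144 + 21165) = -4641/3047761/144 = -4641*144/3047761 = -668304/3047761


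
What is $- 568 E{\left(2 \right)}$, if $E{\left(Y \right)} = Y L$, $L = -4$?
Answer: $4544$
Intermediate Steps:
$E{\left(Y \right)} = - 4 Y$ ($E{\left(Y \right)} = Y \left(-4\right) = - 4 Y$)
$- 568 E{\left(2 \right)} = - 568 \left(\left(-4\right) 2\right) = \left(-568\right) \left(-8\right) = 4544$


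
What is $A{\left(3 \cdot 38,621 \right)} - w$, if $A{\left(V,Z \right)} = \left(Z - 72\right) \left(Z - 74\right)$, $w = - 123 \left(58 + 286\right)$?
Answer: $342615$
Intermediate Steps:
$w = -42312$ ($w = \left(-123\right) 344 = -42312$)
$A{\left(V,Z \right)} = \left(-74 + Z\right) \left(-72 + Z\right)$ ($A{\left(V,Z \right)} = \left(-72 + Z\right) \left(-74 + Z\right) = \left(-74 + Z\right) \left(-72 + Z\right)$)
$A{\left(3 \cdot 38,621 \right)} - w = \left(5328 + 621^{2} - 90666\right) - -42312 = \left(5328 + 385641 - 90666\right) + 42312 = 300303 + 42312 = 342615$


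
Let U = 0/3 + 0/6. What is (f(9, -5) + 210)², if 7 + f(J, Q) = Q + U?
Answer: 39204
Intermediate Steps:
U = 0 (U = 0*(⅓) + 0*(⅙) = 0 + 0 = 0)
f(J, Q) = -7 + Q (f(J, Q) = -7 + (Q + 0) = -7 + Q)
(f(9, -5) + 210)² = ((-7 - 5) + 210)² = (-12 + 210)² = 198² = 39204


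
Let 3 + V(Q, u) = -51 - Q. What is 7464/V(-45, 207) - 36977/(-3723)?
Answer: -1016877/1241 ≈ -819.40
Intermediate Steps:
V(Q, u) = -54 - Q (V(Q, u) = -3 + (-51 - Q) = -54 - Q)
7464/V(-45, 207) - 36977/(-3723) = 7464/(-54 - 1*(-45)) - 36977/(-3723) = 7464/(-54 + 45) - 36977*(-1/3723) = 7464/(-9) + 36977/3723 = 7464*(-⅑) + 36977/3723 = -2488/3 + 36977/3723 = -1016877/1241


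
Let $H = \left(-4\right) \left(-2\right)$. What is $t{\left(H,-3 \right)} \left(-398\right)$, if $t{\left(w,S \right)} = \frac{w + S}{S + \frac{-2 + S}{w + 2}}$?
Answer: $\frac{3980}{7} \approx 568.57$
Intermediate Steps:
$H = 8$
$t{\left(w,S \right)} = \frac{S + w}{S + \frac{-2 + S}{2 + w}}$
$t{\left(H,-3 \right)} \left(-398\right) = \frac{8^{2} + 2 \left(-3\right) + 2 \cdot 8 - 24}{-2 + 3 \left(-3\right) - 24} \left(-398\right) = \frac{64 - 6 + 16 - 24}{-2 - 9 - 24} \left(-398\right) = \frac{1}{-35} \cdot 50 \left(-398\right) = \left(- \frac{1}{35}\right) 50 \left(-398\right) = \left(- \frac{10}{7}\right) \left(-398\right) = \frac{3980}{7}$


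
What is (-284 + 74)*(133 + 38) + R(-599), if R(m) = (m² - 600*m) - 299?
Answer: 681992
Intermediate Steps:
R(m) = -299 + m² - 600*m
(-284 + 74)*(133 + 38) + R(-599) = (-284 + 74)*(133 + 38) + (-299 + (-599)² - 600*(-599)) = -210*171 + (-299 + 358801 + 359400) = -35910 + 717902 = 681992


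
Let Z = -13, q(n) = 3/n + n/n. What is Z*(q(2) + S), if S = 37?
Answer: -1027/2 ≈ -513.50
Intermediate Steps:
q(n) = 1 + 3/n (q(n) = 3/n + 1 = 1 + 3/n)
Z*(q(2) + S) = -13*((3 + 2)/2 + 37) = -13*((1/2)*5 + 37) = -13*(5/2 + 37) = -13*79/2 = -1027/2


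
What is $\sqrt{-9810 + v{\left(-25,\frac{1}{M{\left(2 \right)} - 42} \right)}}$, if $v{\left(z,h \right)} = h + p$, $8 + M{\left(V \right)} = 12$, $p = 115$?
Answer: $\frac{i \sqrt{13999618}}{38} \approx 98.463 i$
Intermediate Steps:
$M{\left(V \right)} = 4$ ($M{\left(V \right)} = -8 + 12 = 4$)
$v{\left(z,h \right)} = 115 + h$ ($v{\left(z,h \right)} = h + 115 = 115 + h$)
$\sqrt{-9810 + v{\left(-25,\frac{1}{M{\left(2 \right)} - 42} \right)}} = \sqrt{-9810 + \left(115 + \frac{1}{4 - 42}\right)} = \sqrt{-9810 + \left(115 + \frac{1}{-38}\right)} = \sqrt{-9810 + \left(115 - \frac{1}{38}\right)} = \sqrt{-9810 + \frac{4369}{38}} = \sqrt{- \frac{368411}{38}} = \frac{i \sqrt{13999618}}{38}$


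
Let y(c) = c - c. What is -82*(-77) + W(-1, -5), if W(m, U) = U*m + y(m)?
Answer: 6319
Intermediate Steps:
y(c) = 0
W(m, U) = U*m (W(m, U) = U*m + 0 = U*m)
-82*(-77) + W(-1, -5) = -82*(-77) - 5*(-1) = 6314 + 5 = 6319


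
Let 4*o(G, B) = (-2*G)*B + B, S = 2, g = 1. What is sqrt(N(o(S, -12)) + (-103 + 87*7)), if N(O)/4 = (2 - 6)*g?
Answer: 7*sqrt(10) ≈ 22.136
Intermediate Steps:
o(G, B) = B/4 - B*G/2 (o(G, B) = ((-2*G)*B + B)/4 = (-2*B*G + B)/4 = (B - 2*B*G)/4 = B/4 - B*G/2)
N(O) = -16 (N(O) = 4*((2 - 6)*1) = 4*(-4*1) = 4*(-4) = -16)
sqrt(N(o(S, -12)) + (-103 + 87*7)) = sqrt(-16 + (-103 + 87*7)) = sqrt(-16 + (-103 + 609)) = sqrt(-16 + 506) = sqrt(490) = 7*sqrt(10)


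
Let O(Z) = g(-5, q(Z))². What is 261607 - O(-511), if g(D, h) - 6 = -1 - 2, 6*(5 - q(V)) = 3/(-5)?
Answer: 261598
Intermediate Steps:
q(V) = 51/10 (q(V) = 5 - 1/(2*(-5)) = 5 - (-1)/(2*5) = 5 - ⅙*(-⅗) = 5 + ⅒ = 51/10)
g(D, h) = 3 (g(D, h) = 6 + (-1 - 2) = 6 - 3 = 3)
O(Z) = 9 (O(Z) = 3² = 9)
261607 - O(-511) = 261607 - 1*9 = 261607 - 9 = 261598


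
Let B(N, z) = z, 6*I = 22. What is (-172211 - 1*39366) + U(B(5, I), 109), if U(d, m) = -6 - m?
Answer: -211692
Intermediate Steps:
I = 11/3 (I = (⅙)*22 = 11/3 ≈ 3.6667)
(-172211 - 1*39366) + U(B(5, I), 109) = (-172211 - 1*39366) + (-6 - 1*109) = (-172211 - 39366) + (-6 - 109) = -211577 - 115 = -211692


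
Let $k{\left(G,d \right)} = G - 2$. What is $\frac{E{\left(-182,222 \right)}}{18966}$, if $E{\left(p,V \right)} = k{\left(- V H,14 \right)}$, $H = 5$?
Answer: $- \frac{556}{9483} \approx -0.058631$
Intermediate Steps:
$k{\left(G,d \right)} = -2 + G$
$E{\left(p,V \right)} = -2 - 5 V$ ($E{\left(p,V \right)} = -2 + - V 5 = -2 - 5 V$)
$\frac{E{\left(-182,222 \right)}}{18966} = \frac{-2 - 1110}{18966} = \left(-2 - 1110\right) \frac{1}{18966} = \left(-1112\right) \frac{1}{18966} = - \frac{556}{9483}$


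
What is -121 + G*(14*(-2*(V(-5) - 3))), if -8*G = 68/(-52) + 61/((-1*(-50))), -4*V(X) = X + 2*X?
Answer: -630397/5200 ≈ -121.23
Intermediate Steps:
V(X) = -3*X/4 (V(X) = -(X + 2*X)/4 = -3*X/4)
G = 57/5200 (G = -(68/(-52) + 61/((-1*(-50))))/8 = -(68*(-1/52) + 61/50)/8 = -(-17/13 + 61*(1/50))/8 = -(-17/13 + 61/50)/8 = -1/8*(-57/650) = 57/5200 ≈ 0.010962)
-121 + G*(14*(-2*(V(-5) - 3))) = -121 + 57*(14*(-2*(-3/4*(-5) - 3)))/5200 = -121 + 57*(14*(-2*(15/4 - 3)))/5200 = -121 + 57*(14*(-2*3/4))/5200 = -121 + 57*(14*(-3/2))/5200 = -121 + (57/5200)*(-21) = -121 - 1197/5200 = -630397/5200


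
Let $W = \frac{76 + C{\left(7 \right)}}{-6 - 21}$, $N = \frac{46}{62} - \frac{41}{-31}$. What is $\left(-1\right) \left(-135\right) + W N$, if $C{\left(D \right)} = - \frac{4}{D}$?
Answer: $\frac{252391}{1953} \approx 129.23$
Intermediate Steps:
$N = \frac{64}{31}$ ($N = 46 \cdot \frac{1}{62} - - \frac{41}{31} = \frac{23}{31} + \frac{41}{31} = \frac{64}{31} \approx 2.0645$)
$W = - \frac{176}{63}$ ($W = \frac{76 - \frac{4}{7}}{-6 - 21} = \frac{76 - \frac{4}{7}}{-27} = \left(76 - \frac{4}{7}\right) \left(- \frac{1}{27}\right) = \frac{528}{7} \left(- \frac{1}{27}\right) = - \frac{176}{63} \approx -2.7937$)
$\left(-1\right) \left(-135\right) + W N = \left(-1\right) \left(-135\right) - \frac{11264}{1953} = 135 - \frac{11264}{1953} = \frac{252391}{1953}$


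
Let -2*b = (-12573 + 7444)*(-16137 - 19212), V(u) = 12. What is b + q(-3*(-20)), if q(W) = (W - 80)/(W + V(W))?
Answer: -815872597/9 ≈ -9.0653e+7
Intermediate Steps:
q(W) = (-80 + W)/(12 + W) (q(W) = (W - 80)/(W + 12) = (-80 + W)/(12 + W))
b = -181305021/2 (b = -(-12573 + 7444)*(-16137 - 19212)/2 = -(-5129)*(-35349)/2 = -½*181305021 = -181305021/2 ≈ -9.0653e+7)
b + q(-3*(-20)) = -181305021/2 + (-80 - 3*(-20))/(12 - 3*(-20)) = -181305021/2 + (-80 + 60)/(12 + 60) = -181305021/2 - 20/72 = -181305021/2 + (1/72)*(-20) = -181305021/2 - 5/18 = -815872597/9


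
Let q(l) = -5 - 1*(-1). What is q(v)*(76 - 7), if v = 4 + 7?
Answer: -276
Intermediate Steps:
v = 11
q(l) = -4 (q(l) = -5 + 1 = -4)
q(v)*(76 - 7) = -4*(76 - 7) = -4*69 = -276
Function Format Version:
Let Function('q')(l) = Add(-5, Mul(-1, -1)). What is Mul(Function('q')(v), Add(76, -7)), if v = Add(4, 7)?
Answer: -276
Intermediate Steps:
v = 11
Function('q')(l) = -4 (Function('q')(l) = Add(-5, 1) = -4)
Mul(Function('q')(v), Add(76, -7)) = Mul(-4, Add(76, -7)) = Mul(-4, 69) = -276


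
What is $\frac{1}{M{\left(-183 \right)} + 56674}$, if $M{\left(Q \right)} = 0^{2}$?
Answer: $\frac{1}{56674} \approx 1.7645 \cdot 10^{-5}$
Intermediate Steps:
$M{\left(Q \right)} = 0$
$\frac{1}{M{\left(-183 \right)} + 56674} = \frac{1}{0 + 56674} = \frac{1}{56674}$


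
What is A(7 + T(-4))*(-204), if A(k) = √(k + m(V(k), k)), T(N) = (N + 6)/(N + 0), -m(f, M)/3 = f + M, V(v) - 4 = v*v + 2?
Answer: -102*I*√631 ≈ -2562.2*I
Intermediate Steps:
V(v) = 6 + v² (V(v) = 4 + (v*v + 2) = 4 + (v² + 2) = 4 + (2 + v²) = 6 + v²)
m(f, M) = -3*M - 3*f (m(f, M) = -3*(f + M) = -3*(M + f) = -3*M - 3*f)
T(N) = (6 + N)/N
A(k) = √(-18 - 3*k² - 2*k) (A(k) = √(k + (-3*k - 3*(6 + k²))) = √(k + (-3*k + (-18 - 3*k²))) = √(k + (-18 - 3*k - 3*k²)) = √(-18 - 3*k² - 2*k))
A(7 + T(-4))*(-204) = √(-18 - 3*(7 + (6 - 4)/(-4))² - 2*(7 + (6 - 4)/(-4)))*(-204) = √(-18 - 3*(7 - ¼*2)² - 2*(7 - ¼*2))*(-204) = √(-18 - 3*(7 - ½)² - 2*(7 - ½))*(-204) = √(-18 - 3*(13/2)² - 2*13/2)*(-204) = √(-18 - 3*169/4 - 13)*(-204) = √(-18 - 507/4 - 13)*(-204) = √(-631/4)*(-204) = (I*√631/2)*(-204) = -102*I*√631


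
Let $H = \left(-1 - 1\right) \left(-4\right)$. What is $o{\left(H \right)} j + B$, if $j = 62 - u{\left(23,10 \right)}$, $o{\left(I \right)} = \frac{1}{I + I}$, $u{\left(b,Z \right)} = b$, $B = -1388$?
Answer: $- \frac{22169}{16} \approx -1385.6$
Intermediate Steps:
$H = 8$ ($H = \left(-2\right) \left(-4\right) = 8$)
$o{\left(I \right)} = \frac{1}{2 I}$
$j = 39$ ($j = 62 - 23 = 39$)
$o{\left(H \right)} j + B = \frac{1}{2 \cdot 8} \cdot 39 - 1388 = \frac{1}{2} \cdot \frac{1}{8} \cdot 39 - 1388 = \frac{1}{16} \cdot 39 - 1388 = \frac{39}{16} - 1388 = - \frac{22169}{16}$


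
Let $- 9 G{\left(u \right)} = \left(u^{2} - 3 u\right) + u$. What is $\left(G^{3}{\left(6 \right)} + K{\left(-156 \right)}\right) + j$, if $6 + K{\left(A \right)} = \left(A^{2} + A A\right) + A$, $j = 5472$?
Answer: $\frac{1457002}{27} \approx 53963.0$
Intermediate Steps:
$G{\left(u \right)} = - \frac{u^{2}}{9} + \frac{2 u}{9}$ ($G{\left(u \right)} = - \frac{\left(u^{2} - 3 u\right) + u}{9} = - \frac{u^{2} - 2 u}{9} = - \frac{u^{2}}{9} + \frac{2 u}{9}$)
$K{\left(A \right)} = -6 + A + 2 A^{2}$ ($K{\left(A \right)} = -6 + \left(\left(A^{2} + A A\right) + A\right) = -6 + \left(\left(A^{2} + A^{2}\right) + A\right) = -6 + \left(2 A^{2} + A\right) = -6 + \left(A + 2 A^{2}\right) = -6 + A + 2 A^{2}$)
$\left(G^{3}{\left(6 \right)} + K{\left(-156 \right)}\right) + j = \left(\left(\frac{1}{9} \cdot 6 \left(2 - 6\right)\right)^{3} - \left(162 - 48672\right)\right) + 5472 = \left(\left(\frac{1}{9} \cdot 6 \left(2 - 6\right)\right)^{3} - -48510\right) + 5472 = \left(\left(\frac{1}{9} \cdot 6 \left(-4\right)\right)^{3} - -48510\right) + 5472 = \left(\left(- \frac{8}{3}\right)^{3} + 48510\right) + 5472 = \left(- \frac{512}{27} + 48510\right) + 5472 = \frac{1309258}{27} + 5472 = \frac{1457002}{27}$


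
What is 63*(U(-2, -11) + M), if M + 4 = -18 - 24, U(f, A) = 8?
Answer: -2394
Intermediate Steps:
M = -46 (M = -4 + (-18 - 24) = -4 - 42 = -46)
63*(U(-2, -11) + M) = 63*(8 - 46) = 63*(-38) = -2394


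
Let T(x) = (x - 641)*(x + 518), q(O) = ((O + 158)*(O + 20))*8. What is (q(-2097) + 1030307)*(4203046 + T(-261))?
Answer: 132038424506592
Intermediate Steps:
q(O) = 8*(20 + O)*(158 + O) (q(O) = ((158 + O)*(20 + O))*8 = ((20 + O)*(158 + O))*8 = 8*(20 + O)*(158 + O))
T(x) = (-641 + x)*(518 + x)
(q(-2097) + 1030307)*(4203046 + T(-261)) = ((25280 + 8*(-2097)² + 1424*(-2097)) + 1030307)*(4203046 + (-332038 + (-261)² - 123*(-261))) = ((25280 + 8*4397409 - 2986128) + 1030307)*(4203046 + (-332038 + 68121 + 32103)) = ((25280 + 35179272 - 2986128) + 1030307)*(4203046 - 231814) = (32218424 + 1030307)*3971232 = 33248731*3971232 = 132038424506592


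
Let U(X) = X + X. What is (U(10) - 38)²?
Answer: 324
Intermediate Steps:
U(X) = 2*X
(U(10) - 38)² = (2*10 - 38)² = (20 - 38)² = (-18)² = 324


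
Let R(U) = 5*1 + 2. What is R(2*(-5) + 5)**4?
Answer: 2401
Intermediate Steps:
R(U) = 7 (R(U) = 5 + 2 = 7)
R(2*(-5) + 5)**4 = 7**4 = 2401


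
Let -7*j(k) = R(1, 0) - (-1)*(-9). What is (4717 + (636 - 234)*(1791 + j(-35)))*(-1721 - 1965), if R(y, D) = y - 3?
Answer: -18714983090/7 ≈ -2.6736e+9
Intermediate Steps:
R(y, D) = -3 + y
j(k) = 11/7 (j(k) = -((-3 + 1) - (-1)*(-9))/7 = -(-2 - 1*9)/7 = -(-2 - 9)/7 = -⅐*(-11) = 11/7)
(4717 + (636 - 234)*(1791 + j(-35)))*(-1721 - 1965) = (4717 + (636 - 234)*(1791 + 11/7))*(-1721 - 1965) = (4717 + 402*(12548/7))*(-3686) = (4717 + 5044296/7)*(-3686) = (5077315/7)*(-3686) = -18714983090/7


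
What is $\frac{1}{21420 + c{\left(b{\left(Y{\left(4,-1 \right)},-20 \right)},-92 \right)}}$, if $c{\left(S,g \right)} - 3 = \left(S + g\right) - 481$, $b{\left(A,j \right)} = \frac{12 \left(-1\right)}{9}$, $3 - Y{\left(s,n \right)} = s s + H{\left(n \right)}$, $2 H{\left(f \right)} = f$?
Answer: $\frac{3}{62546} \approx 4.7965 \cdot 10^{-5}$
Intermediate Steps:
$H{\left(f \right)} = \frac{f}{2}$
$Y{\left(s,n \right)} = 3 - s^{2} - \frac{n}{2}$ ($Y{\left(s,n \right)} = 3 - \left(s s + \frac{n}{2}\right) = 3 - \left(s^{2} + \frac{n}{2}\right) = 3 - s^{2} - \frac{n}{2}$)
$b{\left(A,j \right)} = - \frac{4}{3}$ ($b{\left(A,j \right)} = \left(-12\right) \frac{1}{9} = - \frac{4}{3}$)
$c{\left(S,g \right)} = -478 + S + g$ ($c{\left(S,g \right)} = 3 - \left(481 - S - g\right) = 3 + \left(-481 + S + g\right) = -478 + S + g$)
$\frac{1}{21420 + c{\left(b{\left(Y{\left(4,-1 \right)},-20 \right)},-92 \right)}} = \frac{1}{21420 - \frac{1714}{3}} = \frac{1}{\frac{62546}{3}} = \frac{3}{62546}$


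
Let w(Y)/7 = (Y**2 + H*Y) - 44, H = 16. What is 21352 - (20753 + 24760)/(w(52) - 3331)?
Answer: 450759263/21113 ≈ 21350.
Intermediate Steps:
w(Y) = -308 + 7*Y**2 + 112*Y (w(Y) = 7*((Y**2 + 16*Y) - 44) = 7*(-44 + Y**2 + 16*Y) = -308 + 7*Y**2 + 112*Y)
21352 - (20753 + 24760)/(w(52) - 3331) = 21352 - (20753 + 24760)/((-308 + 7*52**2 + 112*52) - 3331) = 21352 - 45513/((-308 + 7*2704 + 5824) - 3331) = 21352 - 45513/((-308 + 18928 + 5824) - 3331) = 21352 - 45513/(24444 - 3331) = 21352 - 45513/21113 = 450759263/21113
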